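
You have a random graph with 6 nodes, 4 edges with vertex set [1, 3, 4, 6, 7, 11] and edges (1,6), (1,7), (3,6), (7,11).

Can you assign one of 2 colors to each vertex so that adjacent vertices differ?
A valid 2-coloring: color 1: [1, 3, 4, 11]; color 2: [6, 7].
(χ(G) = 2 ≤ 2.)

Yes, G is 2-colorable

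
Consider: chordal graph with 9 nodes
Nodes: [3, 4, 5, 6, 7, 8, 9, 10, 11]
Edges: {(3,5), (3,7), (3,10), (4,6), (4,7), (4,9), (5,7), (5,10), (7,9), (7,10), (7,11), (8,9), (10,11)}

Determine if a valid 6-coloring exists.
A valid 6-coloring: color 1: [6, 7, 8]; color 2: [9, 10]; color 3: [4, 5, 11]; color 4: [3].
(χ(G) = 4 ≤ 6.)

Yes, G is 6-colorable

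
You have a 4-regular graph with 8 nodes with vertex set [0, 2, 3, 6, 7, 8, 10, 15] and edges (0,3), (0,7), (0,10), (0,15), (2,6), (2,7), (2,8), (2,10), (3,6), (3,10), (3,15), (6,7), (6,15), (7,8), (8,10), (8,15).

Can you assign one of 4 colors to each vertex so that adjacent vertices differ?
A valid 4-coloring: color 1: [7, 10, 15]; color 2: [2, 3]; color 3: [0, 6, 8].
(χ(G) = 3 ≤ 4.)

Yes, G is 4-colorable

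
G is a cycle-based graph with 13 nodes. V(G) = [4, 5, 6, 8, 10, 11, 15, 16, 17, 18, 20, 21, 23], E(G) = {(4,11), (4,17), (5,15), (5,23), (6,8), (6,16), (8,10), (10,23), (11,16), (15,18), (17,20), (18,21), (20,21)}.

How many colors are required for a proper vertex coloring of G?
Clique number ω(G) = 2 (lower bound: χ ≥ ω).
Odd cycle [4, 17, 20, 21, 18, 15, 5, 23, 10, 8, 6, 16, 11] needs 3 colors (χ ≥ 3).
The coloring below uses 3 colors, so χ(G) = 3.
A valid 3-coloring: color 1: [4, 5, 10, 16, 18, 20]; color 2: [8, 11, 15, 17, 21, 23]; color 3: [6].

χ(G) = 3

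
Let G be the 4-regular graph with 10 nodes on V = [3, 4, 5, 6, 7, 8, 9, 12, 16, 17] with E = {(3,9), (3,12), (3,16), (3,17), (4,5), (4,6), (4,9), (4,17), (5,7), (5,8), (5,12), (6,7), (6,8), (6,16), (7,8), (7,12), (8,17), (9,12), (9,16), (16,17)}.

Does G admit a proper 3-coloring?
A valid 3-coloring: color 1: [7, 9, 17]; color 2: [3, 5, 6]; color 3: [4, 8, 12, 16].
(χ(G) = 3 ≤ 3.)

Yes, G is 3-colorable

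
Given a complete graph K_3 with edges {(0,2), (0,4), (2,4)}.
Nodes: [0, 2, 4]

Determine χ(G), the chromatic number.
Clique number ω(G) = 3 (lower bound: χ ≥ ω).
The clique on [0, 2, 4] has size 3, forcing χ ≥ 3, and the coloring below uses 3 colors, so χ(G) = 3.
A valid 3-coloring: color 1: [4]; color 2: [2]; color 3: [0].

χ(G) = 3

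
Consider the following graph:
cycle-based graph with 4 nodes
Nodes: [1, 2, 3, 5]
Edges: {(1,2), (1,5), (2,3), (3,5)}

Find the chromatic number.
Clique number ω(G) = 2 (lower bound: χ ≥ ω).
The graph is bipartite (no odd cycle), so 2 colors suffice: χ(G) = 2.
A valid 2-coloring: color 1: [1, 3]; color 2: [2, 5].

χ(G) = 2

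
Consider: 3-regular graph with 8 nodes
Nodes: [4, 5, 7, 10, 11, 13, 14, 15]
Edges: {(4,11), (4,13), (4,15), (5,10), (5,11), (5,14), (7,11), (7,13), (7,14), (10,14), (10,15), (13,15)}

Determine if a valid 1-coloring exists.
The clique on vertices [4, 13, 15] has size 3 > 1, so it alone needs 3 colors.

No, G is not 1-colorable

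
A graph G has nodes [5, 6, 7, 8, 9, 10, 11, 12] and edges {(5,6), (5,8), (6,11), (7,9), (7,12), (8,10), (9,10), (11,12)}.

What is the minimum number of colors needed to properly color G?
χ(G) = 2

Clique number ω(G) = 2 (lower bound: χ ≥ ω).
The graph is bipartite (no odd cycle), so 2 colors suffice: χ(G) = 2.
A valid 2-coloring: color 1: [5, 7, 10, 11]; color 2: [6, 8, 9, 12].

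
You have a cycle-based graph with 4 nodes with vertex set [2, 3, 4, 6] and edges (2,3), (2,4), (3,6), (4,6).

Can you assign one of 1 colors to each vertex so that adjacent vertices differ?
No, G is not 1-colorable

Edge (2,3) forces its endpoints to differ, so 1 color is not enough.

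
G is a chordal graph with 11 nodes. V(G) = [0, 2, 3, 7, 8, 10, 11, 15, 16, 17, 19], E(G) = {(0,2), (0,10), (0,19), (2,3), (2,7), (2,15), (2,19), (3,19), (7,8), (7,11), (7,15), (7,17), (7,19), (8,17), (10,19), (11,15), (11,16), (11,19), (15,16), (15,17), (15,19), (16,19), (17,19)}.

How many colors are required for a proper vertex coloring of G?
Clique number ω(G) = 4 (lower bound: χ ≥ ω).
The clique on [11, 15, 16, 19] has size 4, forcing χ ≥ 4, and the coloring below uses 4 colors, so χ(G) = 4.
A valid 4-coloring: color 1: [8, 19]; color 2: [0, 3, 15]; color 3: [7, 10, 16]; color 4: [2, 11, 17].

χ(G) = 4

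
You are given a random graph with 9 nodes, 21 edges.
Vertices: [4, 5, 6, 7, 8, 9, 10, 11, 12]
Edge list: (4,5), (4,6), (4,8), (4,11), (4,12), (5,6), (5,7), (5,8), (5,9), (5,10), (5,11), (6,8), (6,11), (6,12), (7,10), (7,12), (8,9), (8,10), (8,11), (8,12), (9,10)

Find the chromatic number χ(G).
Clique number ω(G) = 5 (lower bound: χ ≥ ω).
The clique on [4, 5, 6, 8, 11] has size 5, forcing χ ≥ 5, and the coloring below uses 5 colors, so χ(G) = 5.
A valid 5-coloring: color 1: [5, 12]; color 2: [7, 8]; color 3: [6, 10]; color 4: [4, 9]; color 5: [11].

χ(G) = 5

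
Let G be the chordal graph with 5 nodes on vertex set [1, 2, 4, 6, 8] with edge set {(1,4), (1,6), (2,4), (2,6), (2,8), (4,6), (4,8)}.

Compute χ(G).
Clique number ω(G) = 3 (lower bound: χ ≥ ω).
The clique on [1, 4, 6] has size 3, forcing χ ≥ 3, and the coloring below uses 3 colors, so χ(G) = 3.
A valid 3-coloring: color 1: [4]; color 2: [1, 2]; color 3: [6, 8].

χ(G) = 3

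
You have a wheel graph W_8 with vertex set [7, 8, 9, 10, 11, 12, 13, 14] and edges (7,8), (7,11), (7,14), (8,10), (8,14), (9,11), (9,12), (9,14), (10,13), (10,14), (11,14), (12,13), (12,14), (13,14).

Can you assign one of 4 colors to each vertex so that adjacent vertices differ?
Yes, G is 4-colorable

A valid 4-coloring: color 1: [14]; color 2: [10, 11, 12]; color 3: [8, 9, 13]; color 4: [7].
(χ(G) = 4 ≤ 4.)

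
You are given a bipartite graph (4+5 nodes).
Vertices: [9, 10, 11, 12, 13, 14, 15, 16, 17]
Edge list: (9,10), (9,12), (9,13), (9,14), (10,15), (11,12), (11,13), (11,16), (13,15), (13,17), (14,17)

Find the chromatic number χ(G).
χ(G) = 2

Clique number ω(G) = 2 (lower bound: χ ≥ ω).
The graph is bipartite (no odd cycle), so 2 colors suffice: χ(G) = 2.
A valid 2-coloring: color 1: [9, 11, 15, 17]; color 2: [10, 12, 13, 14, 16].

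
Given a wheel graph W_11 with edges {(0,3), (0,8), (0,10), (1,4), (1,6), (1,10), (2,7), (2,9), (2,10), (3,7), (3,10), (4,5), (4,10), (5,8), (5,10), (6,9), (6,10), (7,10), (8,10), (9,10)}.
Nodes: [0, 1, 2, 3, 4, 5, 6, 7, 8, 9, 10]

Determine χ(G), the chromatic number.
χ(G) = 3

Clique number ω(G) = 3 (lower bound: χ ≥ ω).
The clique on [0, 8, 10] has size 3, forcing χ ≥ 3, and the coloring below uses 3 colors, so χ(G) = 3.
A valid 3-coloring: color 1: [10]; color 2: [2, 3, 4, 6, 8]; color 3: [0, 1, 5, 7, 9].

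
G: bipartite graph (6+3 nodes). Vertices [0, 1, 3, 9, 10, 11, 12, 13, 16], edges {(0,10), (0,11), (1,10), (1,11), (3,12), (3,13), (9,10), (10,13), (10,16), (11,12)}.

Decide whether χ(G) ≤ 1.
Edge (0,11) forces its endpoints to differ, so 1 color is not enough.

No, G is not 1-colorable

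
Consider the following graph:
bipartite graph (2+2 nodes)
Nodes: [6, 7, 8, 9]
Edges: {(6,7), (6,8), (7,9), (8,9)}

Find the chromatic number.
Clique number ω(G) = 2 (lower bound: χ ≥ ω).
The graph is bipartite (no odd cycle), so 2 colors suffice: χ(G) = 2.
A valid 2-coloring: color 1: [7, 8]; color 2: [6, 9].

χ(G) = 2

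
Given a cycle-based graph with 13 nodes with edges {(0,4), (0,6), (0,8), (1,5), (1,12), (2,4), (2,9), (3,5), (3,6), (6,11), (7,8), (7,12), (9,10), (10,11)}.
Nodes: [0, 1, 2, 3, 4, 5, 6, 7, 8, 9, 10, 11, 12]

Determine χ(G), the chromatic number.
χ(G) = 3

Clique number ω(G) = 2 (lower bound: χ ≥ ω).
Odd cycle [0, 6, 11, 10, 9, 2, 4] needs 3 colors (χ ≥ 3).
The coloring below uses 3 colors, so χ(G) = 3.
A valid 3-coloring: color 1: [0, 1, 2, 3, 7, 11]; color 2: [4, 5, 6, 8, 10, 12]; color 3: [9].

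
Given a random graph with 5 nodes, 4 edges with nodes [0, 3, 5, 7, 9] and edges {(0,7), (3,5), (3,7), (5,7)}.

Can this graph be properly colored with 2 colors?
No, G is not 2-colorable

The clique on vertices [3, 5, 7] has size 3 > 2, so it alone needs 3 colors.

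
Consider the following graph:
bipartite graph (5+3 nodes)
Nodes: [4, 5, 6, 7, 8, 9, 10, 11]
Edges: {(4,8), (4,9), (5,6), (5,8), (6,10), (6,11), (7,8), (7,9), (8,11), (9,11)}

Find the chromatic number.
Clique number ω(G) = 2 (lower bound: χ ≥ ω).
The graph is bipartite (no odd cycle), so 2 colors suffice: χ(G) = 2.
A valid 2-coloring: color 1: [6, 8, 9]; color 2: [4, 5, 7, 10, 11].

χ(G) = 2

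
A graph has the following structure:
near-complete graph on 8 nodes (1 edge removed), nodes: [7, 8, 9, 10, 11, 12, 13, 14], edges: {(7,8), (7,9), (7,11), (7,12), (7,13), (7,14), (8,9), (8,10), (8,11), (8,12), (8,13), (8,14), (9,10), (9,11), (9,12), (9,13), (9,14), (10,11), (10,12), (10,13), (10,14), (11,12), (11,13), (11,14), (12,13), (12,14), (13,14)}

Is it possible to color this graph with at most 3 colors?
No, G is not 3-colorable

The clique on vertices [8, 9, 10, 11, 12, 13, 14] has size 7 > 3, so it alone needs 7 colors.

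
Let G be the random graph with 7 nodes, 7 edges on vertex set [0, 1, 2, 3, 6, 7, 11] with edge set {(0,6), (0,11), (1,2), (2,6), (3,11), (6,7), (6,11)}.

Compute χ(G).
χ(G) = 3

Clique number ω(G) = 3 (lower bound: χ ≥ ω).
The clique on [0, 6, 11] has size 3, forcing χ ≥ 3, and the coloring below uses 3 colors, so χ(G) = 3.
A valid 3-coloring: color 1: [1, 3, 6]; color 2: [2, 7, 11]; color 3: [0].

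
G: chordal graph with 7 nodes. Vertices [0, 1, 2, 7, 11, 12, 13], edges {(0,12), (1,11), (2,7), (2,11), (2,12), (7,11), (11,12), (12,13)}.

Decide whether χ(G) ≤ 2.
No, G is not 2-colorable

The clique on vertices [2, 11, 12] has size 3 > 2, so it alone needs 3 colors.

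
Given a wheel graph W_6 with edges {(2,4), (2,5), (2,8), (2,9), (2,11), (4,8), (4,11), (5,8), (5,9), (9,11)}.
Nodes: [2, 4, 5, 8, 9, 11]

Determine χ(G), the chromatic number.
Clique number ω(G) = 3 (lower bound: χ ≥ ω).
Odd cycle [11, 9, 5, 8, 4] needs 3 colors (χ ≥ 3).
Vertex 2 is adjacent to every vertex of [4, 5, 8, 9, 11], which already need 3 colors among themselves, so 2 needs a new color (χ ≥ 4).
The coloring below uses 4 colors, so χ(G) = 4.
A valid 4-coloring: color 1: [2]; color 2: [8, 11]; color 3: [4, 9]; color 4: [5].

χ(G) = 4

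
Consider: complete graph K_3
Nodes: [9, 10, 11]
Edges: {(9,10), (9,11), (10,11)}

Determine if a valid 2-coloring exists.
The clique on vertices [9, 10, 11] has size 3 > 2, so it alone needs 3 colors.

No, G is not 2-colorable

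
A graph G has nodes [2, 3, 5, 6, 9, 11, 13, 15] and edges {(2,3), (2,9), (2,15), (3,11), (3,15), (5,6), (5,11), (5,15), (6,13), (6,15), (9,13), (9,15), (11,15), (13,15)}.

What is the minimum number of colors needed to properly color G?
Clique number ω(G) = 3 (lower bound: χ ≥ ω).
Odd cycle [11, 3, 2, 9, 13, 6, 5] needs 3 colors (χ ≥ 3).
Vertex 15 is adjacent to every vertex of [2, 3, 5, 6, 9, 11, 13], which already need 3 colors among themselves, so 15 needs a new color (χ ≥ 4).
The coloring below uses 4 colors, so χ(G) = 4.
A valid 4-coloring: color 1: [15]; color 2: [2, 6, 11]; color 3: [3, 5, 9]; color 4: [13].

χ(G) = 4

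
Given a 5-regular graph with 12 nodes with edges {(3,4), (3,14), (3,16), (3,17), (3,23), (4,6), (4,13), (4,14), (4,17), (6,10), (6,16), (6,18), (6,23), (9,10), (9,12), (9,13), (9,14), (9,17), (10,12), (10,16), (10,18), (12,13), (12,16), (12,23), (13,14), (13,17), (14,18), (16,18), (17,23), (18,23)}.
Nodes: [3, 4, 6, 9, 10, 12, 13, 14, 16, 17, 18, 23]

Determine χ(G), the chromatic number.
χ(G) = 4

Clique number ω(G) = 4 (lower bound: χ ≥ ω).
The clique on [6, 10, 16, 18] has size 4, forcing χ ≥ 4, and the coloring below uses 4 colors, so χ(G) = 4.
A valid 4-coloring: color 1: [6, 12, 14, 17]; color 2: [3, 9, 18]; color 3: [13, 16, 23]; color 4: [4, 10].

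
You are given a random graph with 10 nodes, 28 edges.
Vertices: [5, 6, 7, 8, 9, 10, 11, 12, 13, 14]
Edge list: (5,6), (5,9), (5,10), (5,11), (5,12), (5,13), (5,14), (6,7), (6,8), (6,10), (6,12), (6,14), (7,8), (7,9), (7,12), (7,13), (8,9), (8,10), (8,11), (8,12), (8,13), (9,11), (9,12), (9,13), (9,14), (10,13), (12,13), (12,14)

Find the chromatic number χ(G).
χ(G) = 5

Clique number ω(G) = 5 (lower bound: χ ≥ ω).
The clique on [7, 8, 9, 12, 13] has size 5, forcing χ ≥ 5, and the coloring below uses 5 colors, so χ(G) = 5.
A valid 5-coloring: color 1: [5, 8]; color 2: [6, 9]; color 3: [10, 11, 12]; color 4: [13, 14]; color 5: [7].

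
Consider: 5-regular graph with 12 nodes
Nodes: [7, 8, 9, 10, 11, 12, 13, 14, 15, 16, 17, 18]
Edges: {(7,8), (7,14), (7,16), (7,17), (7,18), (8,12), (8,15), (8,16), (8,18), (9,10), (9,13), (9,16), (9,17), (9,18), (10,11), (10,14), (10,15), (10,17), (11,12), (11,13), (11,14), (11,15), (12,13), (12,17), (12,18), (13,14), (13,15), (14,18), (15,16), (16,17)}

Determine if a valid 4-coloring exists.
Yes, G is 4-colorable

A valid 4-coloring: color 1: [10, 13, 16, 18]; color 2: [7, 9, 12, 15]; color 3: [8, 14, 17]; color 4: [11].
(χ(G) = 4 ≤ 4.)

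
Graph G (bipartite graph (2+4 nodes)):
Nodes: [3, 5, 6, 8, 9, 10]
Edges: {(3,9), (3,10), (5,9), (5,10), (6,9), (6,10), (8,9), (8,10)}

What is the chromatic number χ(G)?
χ(G) = 2

Clique number ω(G) = 2 (lower bound: χ ≥ ω).
The graph is bipartite (no odd cycle), so 2 colors suffice: χ(G) = 2.
A valid 2-coloring: color 1: [9, 10]; color 2: [3, 5, 6, 8].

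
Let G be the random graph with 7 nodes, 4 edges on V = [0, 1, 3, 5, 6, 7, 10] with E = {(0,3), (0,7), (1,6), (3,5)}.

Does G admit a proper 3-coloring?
Yes, G is 3-colorable

A valid 3-coloring: color 1: [3, 6, 7, 10]; color 2: [0, 1, 5].
(χ(G) = 2 ≤ 3.)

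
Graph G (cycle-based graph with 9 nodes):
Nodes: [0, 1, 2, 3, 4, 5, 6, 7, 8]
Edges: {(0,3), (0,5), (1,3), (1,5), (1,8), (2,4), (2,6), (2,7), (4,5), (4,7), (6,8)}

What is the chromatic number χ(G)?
Clique number ω(G) = 3 (lower bound: χ ≥ ω).
The clique on [2, 4, 7] has size 3, forcing χ ≥ 3, and the coloring below uses 3 colors, so χ(G) = 3.
A valid 3-coloring: color 1: [0, 1, 4, 6]; color 2: [2, 3, 5, 8]; color 3: [7].

χ(G) = 3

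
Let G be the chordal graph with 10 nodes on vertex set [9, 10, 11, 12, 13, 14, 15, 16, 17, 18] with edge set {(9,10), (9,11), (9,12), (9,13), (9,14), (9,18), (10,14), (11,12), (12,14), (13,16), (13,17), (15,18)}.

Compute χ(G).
Clique number ω(G) = 3 (lower bound: χ ≥ ω).
The clique on [9, 10, 14] has size 3, forcing χ ≥ 3, and the coloring below uses 3 colors, so χ(G) = 3.
A valid 3-coloring: color 1: [9, 15, 16, 17]; color 2: [11, 13, 14, 18]; color 3: [10, 12].

χ(G) = 3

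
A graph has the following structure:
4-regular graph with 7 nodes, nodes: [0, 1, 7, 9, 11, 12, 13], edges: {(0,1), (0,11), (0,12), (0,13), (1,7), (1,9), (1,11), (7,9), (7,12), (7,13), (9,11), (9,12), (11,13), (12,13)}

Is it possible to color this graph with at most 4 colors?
A valid 4-coloring: color 1: [1, 13]; color 2: [7, 11]; color 3: [0, 9]; color 4: [12].
(χ(G) = 4 ≤ 4.)

Yes, G is 4-colorable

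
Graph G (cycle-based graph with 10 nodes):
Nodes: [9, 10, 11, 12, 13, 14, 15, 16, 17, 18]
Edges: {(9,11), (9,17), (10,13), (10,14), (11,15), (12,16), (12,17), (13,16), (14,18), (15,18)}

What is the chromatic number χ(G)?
χ(G) = 2

Clique number ω(G) = 2 (lower bound: χ ≥ ω).
The graph is bipartite (no odd cycle), so 2 colors suffice: χ(G) = 2.
A valid 2-coloring: color 1: [10, 11, 16, 17, 18]; color 2: [9, 12, 13, 14, 15].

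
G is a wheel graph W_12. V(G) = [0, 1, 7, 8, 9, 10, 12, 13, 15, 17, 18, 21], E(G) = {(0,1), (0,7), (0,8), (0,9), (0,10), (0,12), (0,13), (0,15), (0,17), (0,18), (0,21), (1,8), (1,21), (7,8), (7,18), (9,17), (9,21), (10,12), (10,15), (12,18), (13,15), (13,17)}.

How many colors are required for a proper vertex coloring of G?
χ(G) = 4

Clique number ω(G) = 3 (lower bound: χ ≥ ω).
Odd cycle [21, 1, 8, 7, 18, 12, 10, 15, 13, 17, 9] needs 3 colors (χ ≥ 3).
Vertex 0 is adjacent to every vertex of [1, 7, 8, 9, 10, 12, 13, 15, 17, 18, 21], which already need 3 colors among themselves, so 0 needs a new color (χ ≥ 4).
The coloring below uses 4 colors, so χ(G) = 4.
A valid 4-coloring: color 1: [0]; color 2: [8, 10, 17, 18, 21]; color 3: [1, 7, 9, 12, 15]; color 4: [13].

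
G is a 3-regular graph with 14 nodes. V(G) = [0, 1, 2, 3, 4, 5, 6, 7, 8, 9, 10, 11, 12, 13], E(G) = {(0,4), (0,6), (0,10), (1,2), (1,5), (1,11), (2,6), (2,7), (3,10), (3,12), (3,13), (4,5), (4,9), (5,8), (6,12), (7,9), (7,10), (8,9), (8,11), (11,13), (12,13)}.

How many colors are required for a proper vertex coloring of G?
Clique number ω(G) = 3 (lower bound: χ ≥ ω).
The clique on [3, 12, 13] has size 3, forcing χ ≥ 3, and the coloring below uses 3 colors, so χ(G) = 3.
A valid 3-coloring: color 1: [5, 6, 9, 10, 13]; color 2: [0, 1, 3, 7, 8]; color 3: [2, 4, 11, 12].

χ(G) = 3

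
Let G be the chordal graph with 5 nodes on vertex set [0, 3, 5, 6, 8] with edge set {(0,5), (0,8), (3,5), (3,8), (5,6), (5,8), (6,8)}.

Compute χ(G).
Clique number ω(G) = 3 (lower bound: χ ≥ ω).
The clique on [0, 5, 8] has size 3, forcing χ ≥ 3, and the coloring below uses 3 colors, so χ(G) = 3.
A valid 3-coloring: color 1: [5]; color 2: [8]; color 3: [0, 3, 6].

χ(G) = 3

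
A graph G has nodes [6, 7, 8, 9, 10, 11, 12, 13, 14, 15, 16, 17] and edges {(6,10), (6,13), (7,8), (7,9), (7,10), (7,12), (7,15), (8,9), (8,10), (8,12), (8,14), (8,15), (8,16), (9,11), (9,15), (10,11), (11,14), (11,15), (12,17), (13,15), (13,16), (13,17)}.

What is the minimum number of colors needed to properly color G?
Clique number ω(G) = 4 (lower bound: χ ≥ ω).
The clique on [7, 8, 9, 15] has size 4, forcing χ ≥ 4, and the coloring below uses 4 colors, so χ(G) = 4.
A valid 4-coloring: color 1: [8, 11, 13]; color 2: [6, 7, 14, 16, 17]; color 3: [10, 12, 15]; color 4: [9].

χ(G) = 4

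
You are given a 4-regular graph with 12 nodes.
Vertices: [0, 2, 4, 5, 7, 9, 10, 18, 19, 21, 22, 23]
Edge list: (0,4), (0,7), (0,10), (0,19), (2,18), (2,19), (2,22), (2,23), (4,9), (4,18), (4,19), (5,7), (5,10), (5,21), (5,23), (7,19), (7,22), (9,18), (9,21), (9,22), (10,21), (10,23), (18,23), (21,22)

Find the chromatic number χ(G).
χ(G) = 3

Clique number ω(G) = 3 (lower bound: χ ≥ ω).
The clique on [0, 4, 19] has size 3, forcing χ ≥ 3, and the coloring below uses 3 colors, so χ(G) = 3.
A valid 3-coloring: color 1: [10, 18, 19, 22]; color 2: [4, 7, 21, 23]; color 3: [0, 2, 5, 9].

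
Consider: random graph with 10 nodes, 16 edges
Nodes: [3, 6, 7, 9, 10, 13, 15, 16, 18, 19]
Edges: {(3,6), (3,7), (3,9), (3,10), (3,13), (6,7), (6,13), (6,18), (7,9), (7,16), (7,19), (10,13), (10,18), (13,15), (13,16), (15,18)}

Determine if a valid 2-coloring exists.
No, G is not 2-colorable

The clique on vertices [3, 7, 9] has size 3 > 2, so it alone needs 3 colors.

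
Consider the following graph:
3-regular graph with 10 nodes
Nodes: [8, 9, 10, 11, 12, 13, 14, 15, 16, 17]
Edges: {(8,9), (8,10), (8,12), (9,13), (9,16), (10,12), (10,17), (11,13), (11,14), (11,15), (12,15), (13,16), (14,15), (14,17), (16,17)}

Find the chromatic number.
Clique number ω(G) = 3 (lower bound: χ ≥ ω).
The clique on [8, 10, 12] has size 3, forcing χ ≥ 3, and the coloring below uses 3 colors, so χ(G) = 3.
A valid 3-coloring: color 1: [8, 13, 14]; color 2: [9, 11, 12, 17]; color 3: [10, 15, 16].

χ(G) = 3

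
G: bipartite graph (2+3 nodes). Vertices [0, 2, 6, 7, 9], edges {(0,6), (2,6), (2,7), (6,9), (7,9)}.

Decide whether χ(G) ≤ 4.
A valid 4-coloring: color 1: [6, 7]; color 2: [0, 2, 9].
(χ(G) = 2 ≤ 4.)

Yes, G is 4-colorable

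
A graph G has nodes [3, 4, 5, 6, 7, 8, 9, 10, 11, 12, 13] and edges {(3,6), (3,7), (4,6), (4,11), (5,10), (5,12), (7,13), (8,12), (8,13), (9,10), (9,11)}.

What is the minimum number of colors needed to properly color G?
Clique number ω(G) = 2 (lower bound: χ ≥ ω).
Odd cycle [13, 7, 3, 6, 4, 11, 9, 10, 5, 12, 8] needs 3 colors (χ ≥ 3).
The coloring below uses 3 colors, so χ(G) = 3.
A valid 3-coloring: color 1: [6, 10, 11, 12, 13]; color 2: [3, 4, 5, 8, 9]; color 3: [7].

χ(G) = 3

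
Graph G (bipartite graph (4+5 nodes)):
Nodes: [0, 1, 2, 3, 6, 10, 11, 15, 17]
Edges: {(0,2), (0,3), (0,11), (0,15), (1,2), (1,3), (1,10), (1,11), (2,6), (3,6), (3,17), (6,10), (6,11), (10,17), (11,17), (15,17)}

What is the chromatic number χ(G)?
Clique number ω(G) = 2 (lower bound: χ ≥ ω).
The graph is bipartite (no odd cycle), so 2 colors suffice: χ(G) = 2.
A valid 2-coloring: color 1: [0, 1, 6, 17]; color 2: [2, 3, 10, 11, 15].

χ(G) = 2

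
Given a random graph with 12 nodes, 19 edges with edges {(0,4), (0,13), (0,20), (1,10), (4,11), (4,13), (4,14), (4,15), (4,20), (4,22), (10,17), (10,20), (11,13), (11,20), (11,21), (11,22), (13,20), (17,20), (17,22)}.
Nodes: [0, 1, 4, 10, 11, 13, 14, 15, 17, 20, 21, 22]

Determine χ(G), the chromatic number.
χ(G) = 4

Clique number ω(G) = 4 (lower bound: χ ≥ ω).
The clique on [0, 4, 13, 20] has size 4, forcing χ ≥ 4, and the coloring below uses 4 colors, so χ(G) = 4.
A valid 4-coloring: color 1: [4, 10, 21]; color 2: [1, 14, 15, 20, 22]; color 3: [0, 11, 17]; color 4: [13].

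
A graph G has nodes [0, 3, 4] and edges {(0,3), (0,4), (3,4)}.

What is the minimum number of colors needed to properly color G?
Clique number ω(G) = 3 (lower bound: χ ≥ ω).
The clique on [0, 3, 4] has size 3, forcing χ ≥ 3, and the coloring below uses 3 colors, so χ(G) = 3.
A valid 3-coloring: color 1: [4]; color 2: [3]; color 3: [0].

χ(G) = 3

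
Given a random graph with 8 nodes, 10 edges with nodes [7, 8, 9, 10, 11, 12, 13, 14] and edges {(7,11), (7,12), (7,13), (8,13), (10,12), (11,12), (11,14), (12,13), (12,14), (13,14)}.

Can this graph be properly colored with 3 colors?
Yes, G is 3-colorable

A valid 3-coloring: color 1: [8, 9, 12]; color 2: [10, 11, 13]; color 3: [7, 14].
(χ(G) = 3 ≤ 3.)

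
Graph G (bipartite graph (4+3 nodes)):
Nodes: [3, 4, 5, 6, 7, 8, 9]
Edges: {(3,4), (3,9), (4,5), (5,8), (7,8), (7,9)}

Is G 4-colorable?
A valid 4-coloring: color 1: [3, 5, 6, 7]; color 2: [4, 8, 9].
(χ(G) = 2 ≤ 4.)

Yes, G is 4-colorable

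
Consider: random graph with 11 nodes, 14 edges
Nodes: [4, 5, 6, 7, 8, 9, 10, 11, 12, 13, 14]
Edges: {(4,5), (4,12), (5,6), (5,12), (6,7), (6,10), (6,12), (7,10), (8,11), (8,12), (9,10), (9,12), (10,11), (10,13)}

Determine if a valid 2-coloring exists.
No, G is not 2-colorable

The clique on vertices [4, 5, 12] has size 3 > 2, so it alone needs 3 colors.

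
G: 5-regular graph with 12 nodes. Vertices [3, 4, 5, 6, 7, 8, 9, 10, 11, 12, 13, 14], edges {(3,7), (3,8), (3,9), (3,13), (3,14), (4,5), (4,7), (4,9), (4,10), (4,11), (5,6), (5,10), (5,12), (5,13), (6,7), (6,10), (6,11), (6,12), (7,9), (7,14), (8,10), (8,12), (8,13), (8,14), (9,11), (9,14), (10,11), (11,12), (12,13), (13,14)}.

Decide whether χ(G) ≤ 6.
Yes, G is 6-colorable

A valid 6-coloring: color 1: [5, 7, 8, 11]; color 2: [6, 9, 13]; color 3: [10, 12, 14]; color 4: [3, 4].
(χ(G) = 4 ≤ 6.)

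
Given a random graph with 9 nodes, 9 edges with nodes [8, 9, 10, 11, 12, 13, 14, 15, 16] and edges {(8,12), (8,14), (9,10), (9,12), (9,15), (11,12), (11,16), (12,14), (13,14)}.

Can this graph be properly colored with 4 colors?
A valid 4-coloring: color 1: [10, 12, 13, 15, 16]; color 2: [9, 11, 14]; color 3: [8].
(χ(G) = 3 ≤ 4.)

Yes, G is 4-colorable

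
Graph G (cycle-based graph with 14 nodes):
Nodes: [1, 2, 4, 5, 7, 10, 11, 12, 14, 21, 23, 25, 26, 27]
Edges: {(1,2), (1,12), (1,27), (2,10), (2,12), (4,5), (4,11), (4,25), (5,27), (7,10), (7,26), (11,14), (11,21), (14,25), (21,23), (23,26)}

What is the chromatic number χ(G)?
Clique number ω(G) = 3 (lower bound: χ ≥ ω).
The clique on [1, 2, 12] has size 3, forcing χ ≥ 3, and the coloring below uses 3 colors, so χ(G) = 3.
A valid 3-coloring: color 1: [2, 5, 7, 11, 23, 25]; color 2: [1, 4, 10, 14, 21, 26]; color 3: [12, 27].

χ(G) = 3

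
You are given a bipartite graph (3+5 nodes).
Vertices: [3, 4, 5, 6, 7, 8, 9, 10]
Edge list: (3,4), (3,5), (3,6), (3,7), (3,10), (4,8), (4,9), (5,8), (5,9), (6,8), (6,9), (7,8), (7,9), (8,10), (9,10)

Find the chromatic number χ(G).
χ(G) = 2

Clique number ω(G) = 2 (lower bound: χ ≥ ω).
The graph is bipartite (no odd cycle), so 2 colors suffice: χ(G) = 2.
A valid 2-coloring: color 1: [3, 8, 9]; color 2: [4, 5, 6, 7, 10].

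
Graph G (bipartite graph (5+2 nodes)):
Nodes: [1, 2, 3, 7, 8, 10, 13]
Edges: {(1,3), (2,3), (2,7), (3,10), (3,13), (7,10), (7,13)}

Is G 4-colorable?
A valid 4-coloring: color 1: [3, 7, 8]; color 2: [1, 2, 10, 13].
(χ(G) = 2 ≤ 4.)

Yes, G is 4-colorable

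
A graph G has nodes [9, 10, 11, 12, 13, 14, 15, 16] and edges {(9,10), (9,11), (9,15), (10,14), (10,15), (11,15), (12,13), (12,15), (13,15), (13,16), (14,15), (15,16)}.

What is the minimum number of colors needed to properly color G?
Clique number ω(G) = 3 (lower bound: χ ≥ ω).
The clique on [9, 10, 15] has size 3, forcing χ ≥ 3, and the coloring below uses 3 colors, so χ(G) = 3.
A valid 3-coloring: color 1: [15]; color 2: [10, 11, 13]; color 3: [9, 12, 14, 16].

χ(G) = 3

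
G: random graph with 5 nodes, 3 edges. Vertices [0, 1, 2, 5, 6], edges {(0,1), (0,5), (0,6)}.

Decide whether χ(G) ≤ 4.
A valid 4-coloring: color 1: [0, 2]; color 2: [1, 5, 6].
(χ(G) = 2 ≤ 4.)

Yes, G is 4-colorable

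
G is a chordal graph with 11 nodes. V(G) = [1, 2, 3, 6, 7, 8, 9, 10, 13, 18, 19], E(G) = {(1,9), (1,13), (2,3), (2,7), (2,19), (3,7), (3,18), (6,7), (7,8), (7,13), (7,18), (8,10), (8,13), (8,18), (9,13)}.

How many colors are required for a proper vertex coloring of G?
χ(G) = 3

Clique number ω(G) = 3 (lower bound: χ ≥ ω).
The clique on [1, 9, 13] has size 3, forcing χ ≥ 3, and the coloring below uses 3 colors, so χ(G) = 3.
A valid 3-coloring: color 1: [7, 9, 10, 19]; color 2: [1, 3, 6, 8]; color 3: [2, 13, 18].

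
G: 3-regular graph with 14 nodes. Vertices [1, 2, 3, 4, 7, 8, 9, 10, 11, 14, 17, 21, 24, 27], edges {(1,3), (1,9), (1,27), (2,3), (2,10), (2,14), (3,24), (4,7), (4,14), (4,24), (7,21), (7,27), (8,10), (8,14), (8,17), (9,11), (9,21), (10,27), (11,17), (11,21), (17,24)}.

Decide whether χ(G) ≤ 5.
Yes, G is 5-colorable

A valid 5-coloring: color 1: [3, 7, 9, 10, 14, 17]; color 2: [2, 4, 8, 11, 27]; color 3: [1, 21, 24].
(χ(G) = 3 ≤ 5.)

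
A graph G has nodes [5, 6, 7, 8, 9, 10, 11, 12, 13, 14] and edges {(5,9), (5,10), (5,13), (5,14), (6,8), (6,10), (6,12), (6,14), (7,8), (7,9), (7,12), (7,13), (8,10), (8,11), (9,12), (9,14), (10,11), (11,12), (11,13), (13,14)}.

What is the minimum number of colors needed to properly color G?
Clique number ω(G) = 3 (lower bound: χ ≥ ω).
The clique on [5, 9, 14] has size 3, forcing χ ≥ 3, and the coloring below uses 3 colors, so χ(G) = 3.
A valid 3-coloring: color 1: [8, 9, 13]; color 2: [5, 6, 7, 11]; color 3: [10, 12, 14].

χ(G) = 3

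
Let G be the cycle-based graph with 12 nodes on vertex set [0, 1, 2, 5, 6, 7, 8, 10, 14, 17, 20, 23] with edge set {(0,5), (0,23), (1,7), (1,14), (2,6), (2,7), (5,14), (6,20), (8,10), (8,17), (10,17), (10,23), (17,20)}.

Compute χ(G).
χ(G) = 3

Clique number ω(G) = 3 (lower bound: χ ≥ ω).
The clique on [8, 10, 17] has size 3, forcing χ ≥ 3, and the coloring below uses 3 colors, so χ(G) = 3.
A valid 3-coloring: color 1: [5, 6, 7, 17, 23]; color 2: [0, 2, 10, 14, 20]; color 3: [1, 8].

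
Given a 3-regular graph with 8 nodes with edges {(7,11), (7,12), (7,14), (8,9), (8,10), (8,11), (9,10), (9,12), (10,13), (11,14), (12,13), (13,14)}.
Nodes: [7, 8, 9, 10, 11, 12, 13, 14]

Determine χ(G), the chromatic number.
Clique number ω(G) = 3 (lower bound: χ ≥ ω).
The clique on [7, 11, 14] has size 3, forcing χ ≥ 3, and the coloring below uses 3 colors, so χ(G) = 3.
A valid 3-coloring: color 1: [10, 11, 12]; color 2: [7, 8, 13]; color 3: [9, 14].

χ(G) = 3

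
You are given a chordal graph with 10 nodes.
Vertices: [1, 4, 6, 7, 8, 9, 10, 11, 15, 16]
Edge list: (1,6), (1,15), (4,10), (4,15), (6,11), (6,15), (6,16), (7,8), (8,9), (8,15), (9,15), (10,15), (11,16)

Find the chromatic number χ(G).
χ(G) = 3

Clique number ω(G) = 3 (lower bound: χ ≥ ω).
The clique on [6, 11, 16] has size 3, forcing χ ≥ 3, and the coloring below uses 3 colors, so χ(G) = 3.
A valid 3-coloring: color 1: [7, 15, 16]; color 2: [4, 6, 8]; color 3: [1, 9, 10, 11].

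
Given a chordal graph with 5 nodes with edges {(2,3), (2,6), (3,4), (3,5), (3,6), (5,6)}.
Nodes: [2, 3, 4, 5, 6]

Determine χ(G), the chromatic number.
Clique number ω(G) = 3 (lower bound: χ ≥ ω).
The clique on [2, 3, 6] has size 3, forcing χ ≥ 3, and the coloring below uses 3 colors, so χ(G) = 3.
A valid 3-coloring: color 1: [3]; color 2: [4, 6]; color 3: [2, 5].

χ(G) = 3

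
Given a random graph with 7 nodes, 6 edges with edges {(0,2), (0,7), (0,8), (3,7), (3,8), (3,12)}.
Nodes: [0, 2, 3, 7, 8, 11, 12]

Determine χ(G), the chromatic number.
χ(G) = 2

Clique number ω(G) = 2 (lower bound: χ ≥ ω).
The graph is bipartite (no odd cycle), so 2 colors suffice: χ(G) = 2.
A valid 2-coloring: color 1: [0, 3, 11]; color 2: [2, 7, 8, 12].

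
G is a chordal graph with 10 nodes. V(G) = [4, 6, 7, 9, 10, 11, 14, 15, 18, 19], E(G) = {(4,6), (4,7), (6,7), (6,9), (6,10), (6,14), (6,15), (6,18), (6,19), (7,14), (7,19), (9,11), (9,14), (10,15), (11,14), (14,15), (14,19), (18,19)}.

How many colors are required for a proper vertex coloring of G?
Clique number ω(G) = 4 (lower bound: χ ≥ ω).
The clique on [6, 7, 14, 19] has size 4, forcing χ ≥ 4, and the coloring below uses 4 colors, so χ(G) = 4.
A valid 4-coloring: color 1: [6, 11]; color 2: [4, 10, 14, 18]; color 3: [9, 15, 19]; color 4: [7].

χ(G) = 4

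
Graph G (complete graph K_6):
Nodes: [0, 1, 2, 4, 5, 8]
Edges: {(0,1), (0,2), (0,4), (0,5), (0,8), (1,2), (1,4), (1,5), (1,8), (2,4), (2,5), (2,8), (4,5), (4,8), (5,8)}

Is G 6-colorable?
A valid 6-coloring: color 1: [8]; color 2: [1]; color 3: [0]; color 4: [5]; color 5: [2]; color 6: [4].
(χ(G) = 6 ≤ 6.)

Yes, G is 6-colorable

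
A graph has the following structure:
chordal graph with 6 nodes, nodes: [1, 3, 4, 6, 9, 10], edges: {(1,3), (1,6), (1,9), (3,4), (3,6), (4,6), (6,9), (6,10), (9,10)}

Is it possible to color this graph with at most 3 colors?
Yes, G is 3-colorable

A valid 3-coloring: color 1: [6]; color 2: [3, 9]; color 3: [1, 4, 10].
(χ(G) = 3 ≤ 3.)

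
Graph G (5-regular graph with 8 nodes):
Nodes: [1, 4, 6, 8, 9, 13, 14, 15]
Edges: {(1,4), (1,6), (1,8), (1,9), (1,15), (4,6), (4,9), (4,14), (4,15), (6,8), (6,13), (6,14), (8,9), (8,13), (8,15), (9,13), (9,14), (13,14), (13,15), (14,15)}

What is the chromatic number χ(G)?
Clique number ω(G) = 3 (lower bound: χ ≥ ω).
Odd cycle [1, 8, 13, 14, 4] needs 3 colors (χ ≥ 3).
Vertex 6 is adjacent to every vertex of [1, 4, 8, 13, 14], which already need 3 colors among themselves, so 6 needs a new color (χ ≥ 4).
The coloring below uses 4 colors, so χ(G) = 4.
A valid 4-coloring: color 1: [6, 9, 15]; color 2: [8, 14]; color 3: [4, 13]; color 4: [1].

χ(G) = 4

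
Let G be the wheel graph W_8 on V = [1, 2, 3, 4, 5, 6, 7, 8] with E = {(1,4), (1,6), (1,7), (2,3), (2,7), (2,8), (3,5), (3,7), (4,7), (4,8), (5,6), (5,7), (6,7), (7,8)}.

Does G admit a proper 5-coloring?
A valid 5-coloring: color 1: [7]; color 2: [3, 6, 8]; color 3: [1, 2, 5]; color 4: [4].
(χ(G) = 4 ≤ 5.)

Yes, G is 5-colorable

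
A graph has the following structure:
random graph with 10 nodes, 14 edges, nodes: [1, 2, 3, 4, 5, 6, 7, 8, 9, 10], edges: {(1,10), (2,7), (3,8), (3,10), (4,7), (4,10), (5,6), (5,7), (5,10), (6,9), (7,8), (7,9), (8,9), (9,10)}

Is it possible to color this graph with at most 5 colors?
Yes, G is 5-colorable

A valid 5-coloring: color 1: [6, 7, 10]; color 2: [1, 2, 3, 4, 5, 9]; color 3: [8].
(χ(G) = 3 ≤ 5.)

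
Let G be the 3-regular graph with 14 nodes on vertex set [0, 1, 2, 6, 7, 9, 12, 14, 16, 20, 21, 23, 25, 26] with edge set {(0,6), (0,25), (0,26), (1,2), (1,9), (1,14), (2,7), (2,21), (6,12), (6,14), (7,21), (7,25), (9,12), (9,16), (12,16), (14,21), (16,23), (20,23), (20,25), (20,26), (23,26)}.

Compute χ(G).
χ(G) = 3

Clique number ω(G) = 3 (lower bound: χ ≥ ω).
The clique on [2, 7, 21] has size 3, forcing χ ≥ 3, and the coloring below uses 3 colors, so χ(G) = 3.
A valid 3-coloring: color 1: [2, 6, 9, 23, 25]; color 2: [0, 1, 12, 20, 21]; color 3: [7, 14, 16, 26].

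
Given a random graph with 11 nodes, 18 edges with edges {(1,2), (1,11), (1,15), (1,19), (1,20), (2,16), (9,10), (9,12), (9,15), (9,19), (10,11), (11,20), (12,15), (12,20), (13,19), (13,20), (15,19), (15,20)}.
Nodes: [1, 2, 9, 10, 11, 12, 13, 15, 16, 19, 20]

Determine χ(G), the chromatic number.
χ(G) = 4

Clique number ω(G) = 3 (lower bound: χ ≥ ω).
Odd cycle [12, 9, 19, 1, 20] needs 3 colors (χ ≥ 3).
Vertex 15 is adjacent to every vertex of [1, 9, 12, 19, 20], which already need 3 colors among themselves, so 15 needs a new color (χ ≥ 4).
The coloring below uses 4 colors, so χ(G) = 4.
A valid 4-coloring: color 1: [2, 10, 19, 20]; color 2: [1, 9, 13, 16]; color 3: [11, 15]; color 4: [12].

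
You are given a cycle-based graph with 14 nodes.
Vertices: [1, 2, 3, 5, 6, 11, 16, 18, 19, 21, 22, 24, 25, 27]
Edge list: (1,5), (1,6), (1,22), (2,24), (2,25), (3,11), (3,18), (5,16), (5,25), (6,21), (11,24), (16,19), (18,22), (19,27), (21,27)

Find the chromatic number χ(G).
Clique number ω(G) = 2 (lower bound: χ ≥ ω).
Odd cycle [22, 18, 3, 11, 24, 2, 25, 5, 1] needs 3 colors (χ ≥ 3).
The coloring below uses 3 colors, so χ(G) = 3.
A valid 3-coloring: color 1: [1, 2, 11, 16, 18, 21]; color 2: [3, 5, 6, 19, 22, 24]; color 3: [25, 27].

χ(G) = 3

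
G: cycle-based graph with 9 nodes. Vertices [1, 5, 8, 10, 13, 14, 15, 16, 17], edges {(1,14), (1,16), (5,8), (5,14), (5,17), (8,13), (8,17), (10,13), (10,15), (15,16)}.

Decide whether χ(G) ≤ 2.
The clique on vertices [5, 8, 17] has size 3 > 2, so it alone needs 3 colors.

No, G is not 2-colorable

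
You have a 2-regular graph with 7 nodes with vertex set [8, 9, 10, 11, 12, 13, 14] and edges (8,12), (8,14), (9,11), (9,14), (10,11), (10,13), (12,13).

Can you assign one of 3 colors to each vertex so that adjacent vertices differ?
Yes, G is 3-colorable

A valid 3-coloring: color 1: [11, 12, 14]; color 2: [8, 9, 10]; color 3: [13].
(χ(G) = 3 ≤ 3.)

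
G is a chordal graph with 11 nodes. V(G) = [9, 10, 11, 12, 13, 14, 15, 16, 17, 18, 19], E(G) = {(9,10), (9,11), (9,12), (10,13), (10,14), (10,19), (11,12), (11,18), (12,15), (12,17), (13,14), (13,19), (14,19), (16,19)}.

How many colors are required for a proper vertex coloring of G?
Clique number ω(G) = 4 (lower bound: χ ≥ ω).
The clique on [10, 13, 14, 19] has size 4, forcing χ ≥ 4, and the coloring below uses 4 colors, so χ(G) = 4.
A valid 4-coloring: color 1: [9, 15, 17, 18, 19]; color 2: [10, 12, 16]; color 3: [11, 14]; color 4: [13].

χ(G) = 4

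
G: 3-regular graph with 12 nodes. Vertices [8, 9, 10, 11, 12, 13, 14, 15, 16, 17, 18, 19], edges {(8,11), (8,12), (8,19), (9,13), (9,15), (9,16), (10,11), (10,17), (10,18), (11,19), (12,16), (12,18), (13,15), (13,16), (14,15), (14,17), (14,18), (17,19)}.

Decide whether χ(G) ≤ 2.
No, G is not 2-colorable

The clique on vertices [8, 11, 19] has size 3 > 2, so it alone needs 3 colors.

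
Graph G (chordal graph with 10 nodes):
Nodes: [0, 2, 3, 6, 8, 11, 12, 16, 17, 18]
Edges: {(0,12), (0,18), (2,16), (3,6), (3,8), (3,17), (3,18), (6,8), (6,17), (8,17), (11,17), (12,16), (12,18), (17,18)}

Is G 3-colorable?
The clique on vertices [3, 6, 8, 17] has size 4 > 3, so it alone needs 4 colors.

No, G is not 3-colorable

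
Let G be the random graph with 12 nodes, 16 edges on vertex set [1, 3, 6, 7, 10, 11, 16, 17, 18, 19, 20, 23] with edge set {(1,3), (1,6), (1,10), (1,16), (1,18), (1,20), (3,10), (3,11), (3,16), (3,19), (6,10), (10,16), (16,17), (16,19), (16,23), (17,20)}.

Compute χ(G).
χ(G) = 4

Clique number ω(G) = 4 (lower bound: χ ≥ ω).
The clique on [1, 3, 10, 16] has size 4, forcing χ ≥ 4, and the coloring below uses 4 colors, so χ(G) = 4.
A valid 4-coloring: color 1: [6, 7, 11, 16, 18, 20]; color 2: [1, 17, 19, 23]; color 3: [3]; color 4: [10].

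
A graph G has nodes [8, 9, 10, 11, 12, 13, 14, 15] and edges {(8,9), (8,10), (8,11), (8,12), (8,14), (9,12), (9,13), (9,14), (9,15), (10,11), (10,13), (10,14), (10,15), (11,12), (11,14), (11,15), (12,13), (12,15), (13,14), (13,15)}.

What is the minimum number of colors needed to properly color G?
Clique number ω(G) = 4 (lower bound: χ ≥ ω).
The clique on [8, 10, 11, 14] has size 4, forcing χ ≥ 4, and the coloring below uses 4 colors, so χ(G) = 4.
A valid 4-coloring: color 1: [12, 14]; color 2: [11, 13]; color 3: [9, 10]; color 4: [8, 15].

χ(G) = 4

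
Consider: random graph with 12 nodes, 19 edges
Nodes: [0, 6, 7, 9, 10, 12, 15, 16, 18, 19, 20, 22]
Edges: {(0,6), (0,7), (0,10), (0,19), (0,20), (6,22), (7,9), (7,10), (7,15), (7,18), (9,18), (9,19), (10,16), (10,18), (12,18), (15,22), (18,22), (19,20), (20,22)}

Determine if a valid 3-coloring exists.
Yes, G is 3-colorable

A valid 3-coloring: color 1: [7, 12, 16, 19, 22]; color 2: [0, 15, 18]; color 3: [6, 9, 10, 20].
(χ(G) = 3 ≤ 3.)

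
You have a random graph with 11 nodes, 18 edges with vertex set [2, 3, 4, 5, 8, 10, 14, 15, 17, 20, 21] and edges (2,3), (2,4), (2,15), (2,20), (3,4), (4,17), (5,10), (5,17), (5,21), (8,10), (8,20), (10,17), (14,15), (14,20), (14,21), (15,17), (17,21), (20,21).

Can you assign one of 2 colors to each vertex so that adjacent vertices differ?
The clique on vertices [2, 3, 4] has size 3 > 2, so it alone needs 3 colors.

No, G is not 2-colorable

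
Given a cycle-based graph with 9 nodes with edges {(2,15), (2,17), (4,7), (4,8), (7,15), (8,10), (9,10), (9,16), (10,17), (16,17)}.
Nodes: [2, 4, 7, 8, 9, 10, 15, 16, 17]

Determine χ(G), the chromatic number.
χ(G) = 3

Clique number ω(G) = 2 (lower bound: χ ≥ ω).
Odd cycle [15, 2, 17, 10, 8, 4, 7] needs 3 colors (χ ≥ 3).
The coloring below uses 3 colors, so χ(G) = 3.
A valid 3-coloring: color 1: [4, 9, 15, 17]; color 2: [2, 7, 10, 16]; color 3: [8].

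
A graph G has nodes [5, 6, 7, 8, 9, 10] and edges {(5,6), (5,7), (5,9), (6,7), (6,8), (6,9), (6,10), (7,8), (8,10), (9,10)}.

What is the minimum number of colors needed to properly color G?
χ(G) = 4

Clique number ω(G) = 3 (lower bound: χ ≥ ω).
Odd cycle [10, 8, 7, 5, 9] needs 3 colors (χ ≥ 3).
Vertex 6 is adjacent to every vertex of [5, 7, 8, 9, 10], which already need 3 colors among themselves, so 6 needs a new color (χ ≥ 4).
The coloring below uses 4 colors, so χ(G) = 4.
A valid 4-coloring: color 1: [6]; color 2: [5, 10]; color 3: [8, 9]; color 4: [7].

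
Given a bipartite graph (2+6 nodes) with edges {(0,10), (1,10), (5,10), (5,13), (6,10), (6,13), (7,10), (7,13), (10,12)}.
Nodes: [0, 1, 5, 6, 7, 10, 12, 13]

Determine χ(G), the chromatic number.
Clique number ω(G) = 2 (lower bound: χ ≥ ω).
The graph is bipartite (no odd cycle), so 2 colors suffice: χ(G) = 2.
A valid 2-coloring: color 1: [10, 13]; color 2: [0, 1, 5, 6, 7, 12].

χ(G) = 2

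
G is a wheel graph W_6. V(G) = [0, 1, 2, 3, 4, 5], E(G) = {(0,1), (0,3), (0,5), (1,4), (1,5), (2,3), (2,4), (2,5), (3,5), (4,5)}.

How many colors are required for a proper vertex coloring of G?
Clique number ω(G) = 3 (lower bound: χ ≥ ω).
Odd cycle [4, 2, 3, 0, 1] needs 3 colors (χ ≥ 3).
Vertex 5 is adjacent to every vertex of [0, 1, 2, 3, 4], which already need 3 colors among themselves, so 5 needs a new color (χ ≥ 4).
The coloring below uses 4 colors, so χ(G) = 4.
A valid 4-coloring: color 1: [5]; color 2: [0, 4]; color 3: [1, 2]; color 4: [3].

χ(G) = 4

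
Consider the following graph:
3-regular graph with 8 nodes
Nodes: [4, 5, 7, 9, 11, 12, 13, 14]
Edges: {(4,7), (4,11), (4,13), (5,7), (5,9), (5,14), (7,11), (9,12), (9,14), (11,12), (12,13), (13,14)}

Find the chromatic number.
Clique number ω(G) = 3 (lower bound: χ ≥ ω).
The clique on [4, 7, 11] has size 3, forcing χ ≥ 3, and the coloring below uses 3 colors, so χ(G) = 3.
A valid 3-coloring: color 1: [7, 9, 13]; color 2: [5, 11]; color 3: [4, 12, 14].

χ(G) = 3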